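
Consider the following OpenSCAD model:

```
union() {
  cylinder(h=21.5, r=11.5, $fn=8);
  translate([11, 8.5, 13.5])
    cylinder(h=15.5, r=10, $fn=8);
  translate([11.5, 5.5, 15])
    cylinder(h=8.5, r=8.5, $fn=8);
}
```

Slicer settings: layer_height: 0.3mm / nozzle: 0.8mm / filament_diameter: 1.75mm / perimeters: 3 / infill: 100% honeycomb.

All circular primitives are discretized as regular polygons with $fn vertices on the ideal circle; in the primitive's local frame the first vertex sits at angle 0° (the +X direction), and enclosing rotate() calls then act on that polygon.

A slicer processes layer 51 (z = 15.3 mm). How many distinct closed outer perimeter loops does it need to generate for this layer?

1

At z = 15.3 mm: the r=11.5 cylinder contributes a regular 8-gon of circumradius 11.5; the r=10 cylinder at (11, 8.5) contributes a regular 8-gon of circumradius 10; the r=8.5 cylinder at (11.5, 5.5) gives a regular 8-gon of circumradius 8.5 (constant along its height); Combining (union): the regions partially overlap (shared area 258.21 mm²), so overlapping operands fuse into one piece — 1 connected region. The result has 1 disconnected region.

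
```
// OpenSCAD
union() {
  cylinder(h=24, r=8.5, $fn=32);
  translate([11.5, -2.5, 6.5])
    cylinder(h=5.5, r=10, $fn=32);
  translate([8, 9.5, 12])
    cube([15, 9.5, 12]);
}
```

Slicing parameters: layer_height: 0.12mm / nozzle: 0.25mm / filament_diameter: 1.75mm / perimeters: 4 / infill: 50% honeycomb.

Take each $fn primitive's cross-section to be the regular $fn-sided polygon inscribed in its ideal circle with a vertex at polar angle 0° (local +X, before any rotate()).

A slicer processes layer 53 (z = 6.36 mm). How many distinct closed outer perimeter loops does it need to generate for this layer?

At z = 6.36 mm: the cylinder: section is a regular 32-gon, circumradius r=8.5; the cylinder at (11.5, -2.5) does not reach this height (z outside [6.5, 12]); the cube at (8, 9.5) is not intersected at this z (z outside [12, 24]); Combining (union): only the r=8.5 cylinder is present, so the union is just that shape — 1 connected region. The result has 1 disconnected region.

1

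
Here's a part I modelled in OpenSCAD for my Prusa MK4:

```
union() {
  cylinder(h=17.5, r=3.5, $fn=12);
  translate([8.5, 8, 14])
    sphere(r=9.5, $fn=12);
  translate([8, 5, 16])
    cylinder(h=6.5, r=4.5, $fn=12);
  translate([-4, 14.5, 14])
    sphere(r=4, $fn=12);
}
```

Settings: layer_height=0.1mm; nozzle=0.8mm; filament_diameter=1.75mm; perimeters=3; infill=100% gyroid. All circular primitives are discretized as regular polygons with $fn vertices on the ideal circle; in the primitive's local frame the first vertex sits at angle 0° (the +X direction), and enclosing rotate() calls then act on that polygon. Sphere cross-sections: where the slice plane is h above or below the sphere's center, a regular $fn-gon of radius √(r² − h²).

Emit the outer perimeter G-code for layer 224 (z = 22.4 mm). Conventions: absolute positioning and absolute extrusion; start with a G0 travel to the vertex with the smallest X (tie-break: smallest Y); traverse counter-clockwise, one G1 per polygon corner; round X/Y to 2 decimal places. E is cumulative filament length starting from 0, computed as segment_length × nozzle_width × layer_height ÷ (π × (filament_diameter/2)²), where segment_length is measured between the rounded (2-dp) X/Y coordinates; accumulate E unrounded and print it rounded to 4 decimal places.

G0 X3.50 Y5.00 Z22.40
G1 X4.10 Y2.75 E0.0775
G1 X5.75 Y1.10 E0.1551
G1 X8.00 Y0.50 E0.2325
G1 X10.25 Y1.10 E0.3100
G1 X11.90 Y2.75 E0.3876
G1 X12.50 Y5.00 E0.4650
G1 X12.30 Y5.74 E0.4905
G1 X12.34 Y5.78 E0.4924
G1 X12.94 Y8.00 E0.5689
G1 X12.34 Y10.22 E0.6454
G1 X10.72 Y11.84 E0.7216
G1 X8.50 Y12.44 E0.7981
G1 X6.28 Y11.84 E0.8745
G1 X4.66 Y10.22 E0.9507
G1 X4.06 Y8.00 E1.0272
G1 X4.23 Y7.38 E1.0486
G1 X4.10 Y7.25 E1.0547
G1 X3.50 Y5.00 E1.1322

At z = 22.4 mm: the cylinder is not intersected at this z (z outside [0, 17.5]); the r=9.5 sphere at (8.5, 8) contributes a regular 12-gon of circumradius √(9.5²−8.4²) = 4.437; the r=4.5 cylinder at (8, 5) gives a regular 12-gon of circumradius 4.5 (constant along its height); the sphere at (-4, 14.5) is not intersected at this z (|z−center|=8.400 > r=4); Merging all regions: the regions partially overlap (shared area 33.85 mm²), so overlapping operands fuse into one piece — 1 connected region. The outline is a single polygon with 18 vertices. Extrusion per mm of travel: 0.8 × 0.1 / (π × 0.875²) = 0.033260. Accumulating E over each segment gives final E = 1.1322.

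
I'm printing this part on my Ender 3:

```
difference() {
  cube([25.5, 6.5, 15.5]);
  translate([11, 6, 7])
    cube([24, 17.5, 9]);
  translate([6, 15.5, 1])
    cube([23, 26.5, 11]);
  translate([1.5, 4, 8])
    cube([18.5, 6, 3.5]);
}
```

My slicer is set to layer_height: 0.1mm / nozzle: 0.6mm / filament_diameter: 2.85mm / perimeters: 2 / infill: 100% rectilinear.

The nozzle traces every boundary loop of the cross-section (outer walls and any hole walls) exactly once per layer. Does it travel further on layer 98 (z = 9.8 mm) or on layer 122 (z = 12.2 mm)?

layer 98 (z = 9.8 mm)

Layer 98 (z = 9.8): the cube (footprint 25.5×6.5) is included at this height (perimeter 64.00 mm); the cube at (11, 6) is present — its section is the full 24×17.5 rectangle (perimeter 83.00 mm); the cube at (6, 15.5) is present — its section is the full 23×26.5 rectangle (perimeter 99.00 mm); the cube at (1.5, 4) is present — its section is the full 18.5×6 rectangle (perimeter 49.00 mm); After the difference (first − rest): starting from the 25.5×6.5 cube, the 24×17.5 cube at (11, 6) partially overlaps it — only the 7.25 mm² overlap (of its 420.00 mm²) is removed, clipping the outline; the 23×26.5 cube at (6, 15.5) misses the remaining region (no effect); the 18.5×6 cube at (1.5, 4) partially overlaps it — only the 41.75 mm² overlap (of its 111.00 mm²) is removed, clipping the outline — boundary = 68.00 mm. So its perimeter = 68.00 mm. Layer 122 (z = 12.2): the cube is present — its section is the full 25.5×6.5 rectangle (perimeter 64.00 mm); the cube at (11, 6) is present — its section is the full 24×17.5 rectangle (perimeter 83.00 mm); the cube at (6, 15.5) is absent (z outside [1, 12]); the cube at (1.5, 4) does not reach this height (z outside [8, 11.5]); Taking the first minus the rest: starting from the 25.5×6.5 cube, the 24×17.5 cube at (11, 6) partially overlaps it — only the 7.25 mm² overlap (of its 420.00 mm²) is removed, clipping the outline — boundary = 64.00 mm. So its perimeter = 64.00 mm. Layer 98 is larger (68.00 vs 64.00 mm).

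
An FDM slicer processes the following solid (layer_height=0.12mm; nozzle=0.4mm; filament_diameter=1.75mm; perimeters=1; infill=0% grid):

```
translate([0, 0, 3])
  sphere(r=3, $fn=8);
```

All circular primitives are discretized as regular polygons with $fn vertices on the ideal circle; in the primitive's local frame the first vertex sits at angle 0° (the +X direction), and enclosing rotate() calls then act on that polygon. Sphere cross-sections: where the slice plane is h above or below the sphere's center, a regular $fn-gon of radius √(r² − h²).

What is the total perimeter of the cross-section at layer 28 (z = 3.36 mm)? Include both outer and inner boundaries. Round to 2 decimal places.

At z = 3.36 mm: the r=3 sphere slices to a regular 8-gon of circumradius 2.978 (√(r²−h²) with h=0.36 from center) (perimeter = 2·8·2.978·sin(180°/8) = 18.24 mm). Overall, the cross-section is a single solid region. Total boundary length (outer) = 18.24 mm.

18.24 mm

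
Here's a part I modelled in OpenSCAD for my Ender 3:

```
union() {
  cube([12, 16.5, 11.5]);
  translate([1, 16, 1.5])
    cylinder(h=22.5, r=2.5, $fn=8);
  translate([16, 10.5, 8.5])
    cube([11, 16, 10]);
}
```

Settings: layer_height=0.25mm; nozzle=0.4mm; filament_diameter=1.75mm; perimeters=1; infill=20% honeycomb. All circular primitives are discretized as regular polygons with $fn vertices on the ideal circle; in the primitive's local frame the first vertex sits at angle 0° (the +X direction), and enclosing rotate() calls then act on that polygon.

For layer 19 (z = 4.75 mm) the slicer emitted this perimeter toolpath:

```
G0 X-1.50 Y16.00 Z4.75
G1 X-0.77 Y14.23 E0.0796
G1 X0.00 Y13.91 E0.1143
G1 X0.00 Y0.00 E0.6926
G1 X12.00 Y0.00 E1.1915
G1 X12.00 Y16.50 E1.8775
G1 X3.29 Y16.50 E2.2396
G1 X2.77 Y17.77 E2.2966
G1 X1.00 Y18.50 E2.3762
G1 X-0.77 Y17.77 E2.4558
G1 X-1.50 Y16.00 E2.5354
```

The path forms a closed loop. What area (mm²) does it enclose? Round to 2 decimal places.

Apply the shoelace formula to the sequence of (X, Y) vertices; enclosed area = 207.28 mm².

207.28 mm²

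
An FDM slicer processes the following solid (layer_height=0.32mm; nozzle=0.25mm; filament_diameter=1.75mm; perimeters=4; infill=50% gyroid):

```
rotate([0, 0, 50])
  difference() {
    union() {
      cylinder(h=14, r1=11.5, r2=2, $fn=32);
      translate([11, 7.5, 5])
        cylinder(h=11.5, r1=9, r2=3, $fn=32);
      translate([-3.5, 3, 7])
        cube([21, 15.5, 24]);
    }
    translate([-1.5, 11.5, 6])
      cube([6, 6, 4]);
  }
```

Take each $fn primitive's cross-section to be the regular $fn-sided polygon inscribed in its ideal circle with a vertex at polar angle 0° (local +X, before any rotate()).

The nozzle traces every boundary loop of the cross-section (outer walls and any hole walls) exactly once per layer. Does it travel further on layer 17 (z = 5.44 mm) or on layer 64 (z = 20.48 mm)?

Layer 17 (z = 5.44): the cone contributes a regular 32-gon of circumradius 7.809 (interpolated between r1=11.5 and r2=2 at t=0.389) (perimeter = 2·32·7.809·sin(180°/32) = 48.98 mm); the cone at (11, 7.5): at t=0.038 of its height the radius interpolates to r₁+(r₂−r₁)t = 8.770, giving a regular 32-gon of that circumradius (perimeter = 2·32·8.770·sin(180°/32) = 55.02 mm); the cube at (-3.5, 3) does not reach this height (z outside [7, 31]); Combining (union): the regions partially overlap (shared area 21.37 mm²), so the edge portions inside another operand are dropped and the merged outline is re-measured after clipping — boundary = 83.03 mm; the cube at (-1.5, 11.5) is not intersected at this z (z outside [6, 10]); After the difference (first − rest): none of the subtracted shapes is present at this height, so that combined region is unchanged — boundary = 83.03 mm; (whole slice rotated 50° about Z — lengths, areas and connectivity unchanged). So its perimeter = 83.03 mm. Layer 64 (z = 20.48): the cone does not reach this height (z outside [0, 14]); the cone at (11, 7.5) does not reach this height (z outside [5, 16.5]); the cube at (-3.5, 3) is present — its section is the full 21×15.5 rectangle (perimeter 73.00 mm); Combining (union): only the 21×15.5 cube at (-3.5, 3) is present, so the union is just that shape — boundary = 73.00 mm; the cube at (-1.5, 11.5) does not reach this height (z outside [6, 10]); Taking the first minus the rest: none of the subtracted shapes is present at this height, so that combined region is unchanged — boundary = 73.00 mm; (whole slice rotated 50° about Z — lengths, areas and connectivity unchanged). So its perimeter = 73.00 mm. Layer 17 is larger (83.03 vs 73.00 mm).

layer 17 (z = 5.44 mm)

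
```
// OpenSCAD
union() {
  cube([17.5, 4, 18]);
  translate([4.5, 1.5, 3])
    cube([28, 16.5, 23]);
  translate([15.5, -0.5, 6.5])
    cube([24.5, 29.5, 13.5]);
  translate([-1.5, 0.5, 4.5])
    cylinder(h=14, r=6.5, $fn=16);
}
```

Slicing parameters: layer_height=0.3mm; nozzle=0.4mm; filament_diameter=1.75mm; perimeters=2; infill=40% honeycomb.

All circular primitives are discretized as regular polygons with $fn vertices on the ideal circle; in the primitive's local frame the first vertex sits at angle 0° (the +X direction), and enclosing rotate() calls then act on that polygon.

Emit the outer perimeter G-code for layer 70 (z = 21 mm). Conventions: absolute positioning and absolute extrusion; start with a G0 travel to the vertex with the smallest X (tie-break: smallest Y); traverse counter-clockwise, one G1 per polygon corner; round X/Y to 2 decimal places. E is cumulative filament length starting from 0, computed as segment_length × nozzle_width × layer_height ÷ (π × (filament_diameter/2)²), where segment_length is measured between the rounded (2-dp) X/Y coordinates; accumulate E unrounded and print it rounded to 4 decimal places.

G0 X4.50 Y1.50 Z21.00
G1 X32.50 Y1.50 E1.3969
G1 X32.50 Y18.00 E2.2201
G1 X4.50 Y18.00 E3.6170
G1 X4.50 Y1.50 E4.4402

At z = 21 mm: the cube is not intersected at this z (z outside [0, 18]); the cube at (4.5, 1.5) is present — its section is the full 28×16.5 rectangle; the cube at (15.5, -0.5) does not reach this height (z outside [6.5, 20]); the cylinder at (-1.5, 0.5) does not reach this height (z outside [4.5, 18.5]); Combining (union): only the 28×16.5 cube at (4.5, 1.5) is present, so the union is just that shape — 1 connected region. The outline is a single polygon with 4 vertices. Extrusion per mm of travel: 0.4 × 0.3 / (π × 0.875²) = 0.049890. Accumulating E over each segment gives final E = 4.4402.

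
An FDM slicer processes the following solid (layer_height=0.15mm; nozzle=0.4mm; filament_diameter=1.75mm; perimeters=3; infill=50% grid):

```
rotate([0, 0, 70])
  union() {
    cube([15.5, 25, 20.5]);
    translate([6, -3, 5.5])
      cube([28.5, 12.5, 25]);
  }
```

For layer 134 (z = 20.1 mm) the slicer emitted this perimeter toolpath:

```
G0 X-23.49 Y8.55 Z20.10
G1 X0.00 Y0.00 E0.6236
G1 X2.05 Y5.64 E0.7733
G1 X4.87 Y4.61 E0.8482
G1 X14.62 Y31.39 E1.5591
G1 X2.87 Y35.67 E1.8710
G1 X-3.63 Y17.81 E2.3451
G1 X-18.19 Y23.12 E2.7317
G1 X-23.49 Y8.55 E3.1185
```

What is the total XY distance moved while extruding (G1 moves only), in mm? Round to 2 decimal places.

125.01 mm

Sum the Euclidean lengths of each G1 segment: total = 125.01 mm.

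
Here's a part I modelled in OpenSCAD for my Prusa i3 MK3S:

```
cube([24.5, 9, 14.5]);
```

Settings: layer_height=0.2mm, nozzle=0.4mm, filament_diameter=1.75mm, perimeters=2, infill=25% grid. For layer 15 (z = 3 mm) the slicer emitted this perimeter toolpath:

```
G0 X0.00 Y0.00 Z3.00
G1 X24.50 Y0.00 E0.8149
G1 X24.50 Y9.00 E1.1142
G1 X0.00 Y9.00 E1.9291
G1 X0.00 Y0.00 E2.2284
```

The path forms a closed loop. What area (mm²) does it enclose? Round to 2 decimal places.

Apply the shoelace formula to the sequence of (X, Y) vertices; enclosed area = 220.50 mm².

220.50 mm²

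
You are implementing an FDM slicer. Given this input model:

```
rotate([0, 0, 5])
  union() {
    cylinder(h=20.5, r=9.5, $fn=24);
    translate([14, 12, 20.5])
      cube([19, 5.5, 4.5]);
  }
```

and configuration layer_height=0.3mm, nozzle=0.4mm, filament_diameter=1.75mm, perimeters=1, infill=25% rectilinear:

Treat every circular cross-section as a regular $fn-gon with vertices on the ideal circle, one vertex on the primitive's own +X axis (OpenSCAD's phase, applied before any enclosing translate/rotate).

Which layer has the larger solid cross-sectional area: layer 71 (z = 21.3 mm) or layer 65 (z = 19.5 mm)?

Layer 71 (z = 21.3): the cylinder is absent (z outside [0, 20.5]); the cube at (14, 12) is present — its section is the full 19×5.5 rectangle (area 104.50 mm²); Combining (union): only the 19×5.5 cube at (14, 12) is present, so the union is just that shape — area = 104.50 mm²; (whole slice rotated 5° about Z — lengths, areas and connectivity unchanged). So its area = 104.50 mm². Layer 65 (z = 19.5): the r=9.5 cylinder gives a regular 24-gon of circumradius 9.5 (constant along its height) (area = (24/2)·9.500²·sin(360°/24) = 280.30 mm²); the cube at (14, 12) is not intersected at this z (z outside [20.5, 25]); Combining (union): only the r=9.5 cylinder is present, so the union is just that shape — area = 280.30 mm²; (whole slice rotated 5° about Z — lengths, areas and connectivity unchanged). So its area = 280.30 mm². Layer 65 is larger (280.30 vs 104.50 mm²).

layer 65 (z = 19.5 mm)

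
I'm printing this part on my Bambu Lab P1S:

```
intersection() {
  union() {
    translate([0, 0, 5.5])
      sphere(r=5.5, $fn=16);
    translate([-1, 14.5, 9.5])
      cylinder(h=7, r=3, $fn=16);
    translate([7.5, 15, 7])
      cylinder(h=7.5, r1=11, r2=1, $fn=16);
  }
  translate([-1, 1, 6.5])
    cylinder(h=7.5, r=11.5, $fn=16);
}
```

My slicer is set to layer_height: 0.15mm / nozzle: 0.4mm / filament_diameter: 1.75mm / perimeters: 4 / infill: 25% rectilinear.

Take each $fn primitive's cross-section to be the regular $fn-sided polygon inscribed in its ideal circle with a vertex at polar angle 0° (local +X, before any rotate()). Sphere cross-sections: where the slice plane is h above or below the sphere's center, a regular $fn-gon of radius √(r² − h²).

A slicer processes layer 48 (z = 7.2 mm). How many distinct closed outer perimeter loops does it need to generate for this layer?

2

At z = 7.2 mm: the r=5.5 sphere contributes a regular 16-gon of circumradius √(5.5²−1.7²) = 5.231; the cylinder at (-1, 14.5) is not intersected at this z (z outside [9.5, 16.5]); the cone at (7.5, 15): at t=0.027 of its height the radius interpolates to r₁+(r₂−r₁)t = 10.733, giving a regular 16-gon of that circumradius; Merging all regions: the 2 present regions are separate (no shared area or edge), so areas and boundary lengths simply add and each stays a separate island — 2 connected regions; the r=11.5 cylinder at (-1, 1) gives a regular 16-gon of circumradius 11.5 (constant along its height); After intersecting: the r=11.5 cylinder at (-1, 1) partially overlaps the result so far; clipping to the common part keeps 139.64 mm² — 2 connected regions. The result has 2 disconnected regions.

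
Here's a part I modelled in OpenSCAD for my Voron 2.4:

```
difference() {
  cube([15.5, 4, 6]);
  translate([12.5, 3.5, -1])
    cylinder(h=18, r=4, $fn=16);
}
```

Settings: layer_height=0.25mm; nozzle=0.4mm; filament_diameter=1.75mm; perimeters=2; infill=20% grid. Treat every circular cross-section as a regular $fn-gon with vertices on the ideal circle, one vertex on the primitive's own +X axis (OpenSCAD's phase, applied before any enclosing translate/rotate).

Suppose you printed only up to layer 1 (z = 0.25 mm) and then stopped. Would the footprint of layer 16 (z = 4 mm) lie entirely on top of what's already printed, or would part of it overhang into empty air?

entirely on top

Compare the two slices. At z = 0.25: the cube is present — its section is the full 15.5×4 rectangle (area 62.00 mm²); the r=4 cylinder at (12.5, 3.5) contributes a regular 16-gon of circumradius 4 (area = (16/2)·4.000²·sin(360°/16) = 48.98 mm²); After the difference (first − rest): starting from the 15.5×4 cube (62.00 mm²), the r=4 cylinder at (12.5, 3.5) partially overlaps it — only the 25.19 mm² overlap (of its 48.98 mm²) is removed, clipping the outline — area = 36.81 mm². At z = 4: the cube (footprint 15.5×4) is included at this height (area 62.00 mm²); the r=4 cylinder at (12.5, 3.5) gives a regular 16-gon of circumradius 4 (constant along its height) (area = (16/2)·4.000²·sin(360°/16) = 48.98 mm²); Subtracting the remaining from the first: starting from the 15.5×4 cube (62.00 mm²), the r=4 cylinder at (12.5, 3.5) partially overlaps it — only the 25.19 mm² overlap (of its 48.98 mm²) is removed, clipping the outline — area = 36.81 mm². Checking containment: the cross-section at z = 4 is a subset of the cross-section at z = 0.25.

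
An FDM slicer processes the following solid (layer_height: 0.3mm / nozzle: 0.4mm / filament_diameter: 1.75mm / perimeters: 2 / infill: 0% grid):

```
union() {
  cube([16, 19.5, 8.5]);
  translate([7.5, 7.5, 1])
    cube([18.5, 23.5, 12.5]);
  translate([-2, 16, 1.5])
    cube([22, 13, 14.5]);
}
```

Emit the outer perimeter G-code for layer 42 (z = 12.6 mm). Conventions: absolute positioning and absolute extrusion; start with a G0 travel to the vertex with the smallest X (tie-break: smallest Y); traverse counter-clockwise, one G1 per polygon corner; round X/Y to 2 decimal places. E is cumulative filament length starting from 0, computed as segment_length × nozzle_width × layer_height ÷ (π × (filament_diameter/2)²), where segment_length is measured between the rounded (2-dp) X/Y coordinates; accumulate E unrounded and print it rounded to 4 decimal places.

G0 X-2.00 Y16.00 Z12.60
G1 X7.50 Y16.00 E0.4740
G1 X7.50 Y7.50 E0.8980
G1 X26.00 Y7.50 E1.8210
G1 X26.00 Y31.00 E2.9934
G1 X7.50 Y31.00 E3.9164
G1 X7.50 Y29.00 E4.0162
G1 X-2.00 Y29.00 E4.4901
G1 X-2.00 Y16.00 E5.1387

At z = 12.6 mm: the cube is not intersected at this z (z outside [0, 8.5]); the cube at (7.5, 7.5) (footprint 18.5×23.5) is included at this height; the cube at (-2, 16) (footprint 22×13) is included at this height; Taking the union: the regions partially overlap (shared area 162.50 mm²), so overlapping operands fuse into one piece — 1 connected region. The outline is a single polygon with 8 vertices. Extrusion per mm of travel: 0.4 × 0.3 / (π × 0.875²) = 0.049890. Accumulating E over each segment gives final E = 5.1387.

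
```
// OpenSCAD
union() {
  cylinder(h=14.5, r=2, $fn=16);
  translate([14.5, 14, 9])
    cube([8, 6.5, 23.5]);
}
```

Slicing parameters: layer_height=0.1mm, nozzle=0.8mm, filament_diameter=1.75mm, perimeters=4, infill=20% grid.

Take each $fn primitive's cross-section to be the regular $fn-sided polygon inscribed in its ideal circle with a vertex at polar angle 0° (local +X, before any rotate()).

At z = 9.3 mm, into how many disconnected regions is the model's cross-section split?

2

At z = 9.3 mm: the r=2 cylinder contributes a regular 16-gon of circumradius 2; the 8×6.5 cube at (14.5, 14) contributes its full rectangle; Merging all regions: the 2 present regions are separate (no shared area or edge), so areas and boundary lengths simply add and each stays a separate island — 2 connected regions. The result has 2 disconnected regions.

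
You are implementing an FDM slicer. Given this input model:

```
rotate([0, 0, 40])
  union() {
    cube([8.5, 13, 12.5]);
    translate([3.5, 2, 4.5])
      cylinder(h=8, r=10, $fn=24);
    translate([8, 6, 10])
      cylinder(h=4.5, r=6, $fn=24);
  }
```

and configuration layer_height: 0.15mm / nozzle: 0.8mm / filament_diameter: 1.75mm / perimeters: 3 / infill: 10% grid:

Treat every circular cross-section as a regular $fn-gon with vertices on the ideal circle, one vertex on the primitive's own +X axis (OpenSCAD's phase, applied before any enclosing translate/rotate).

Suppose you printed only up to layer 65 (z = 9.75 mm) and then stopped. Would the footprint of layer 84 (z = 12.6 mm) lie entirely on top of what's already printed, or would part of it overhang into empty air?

part overhangs

Compare the two slices. At z = 9.75: the cube (footprint 8.5×13) is included at this height (area 110.50 mm²); the cylinder at (3.5, 2): section is a regular 24-gon, circumradius r=10 (area = (24/2)·10.000²·sin(360°/24) = 310.58 mm²); the cylinder at (8, 6) is not intersected at this z (z outside [10, 14.5]); Combining (union): the regions partially overlap — summed areas 421.08 mm² minus the doubly-counted overlap 98.61 mm² gives 322.47 mm² — area = 322.47 mm²; (rotated 40° about Z; rotation is an isometry so areas/perimeters/island counts are preserved). At z = 12.6: the cube is not intersected at this z (z outside [0, 12.5]); the cylinder at (3.5, 2) does not reach this height (z outside [4.5, 12.5]); the cylinder at (8, 6): section is a regular 24-gon, circumradius r=6 (area = (24/2)·6.000²·sin(360°/24) = 111.81 mm²); Taking the union: only the r=6 cylinder at (8, 6) is present, so the union is just that shape — area = 111.81 mm²; (rotated 40° about Z; rotation is an isometry so areas/perimeters/island counts are preserved). Checking containment: at z = 12.6 the cross-section extends beyond the z = 9.75 cross-section by about 15.43 mm².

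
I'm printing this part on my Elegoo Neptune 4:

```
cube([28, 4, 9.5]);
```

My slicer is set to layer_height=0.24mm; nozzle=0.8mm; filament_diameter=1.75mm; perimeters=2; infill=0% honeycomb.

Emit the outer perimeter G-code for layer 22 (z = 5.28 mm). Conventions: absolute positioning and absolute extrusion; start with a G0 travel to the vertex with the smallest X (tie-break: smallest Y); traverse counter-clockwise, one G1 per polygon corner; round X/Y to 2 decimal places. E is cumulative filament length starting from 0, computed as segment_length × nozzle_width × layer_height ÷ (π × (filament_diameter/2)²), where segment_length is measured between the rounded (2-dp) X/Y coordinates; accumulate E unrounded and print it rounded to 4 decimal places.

At z = 5.28 mm: the cube (footprint 28×4) is included at this height. The outline is a single polygon with 4 vertices. Extrusion per mm of travel: 0.8 × 0.24 / (π × 0.875²) = 0.079824. Accumulating E over each segment gives final E = 5.1088.

G0 X0.00 Y0.00 Z5.28
G1 X28.00 Y0.00 E2.2351
G1 X28.00 Y4.00 E2.5544
G1 X0.00 Y4.00 E4.7895
G1 X0.00 Y0.00 E5.1088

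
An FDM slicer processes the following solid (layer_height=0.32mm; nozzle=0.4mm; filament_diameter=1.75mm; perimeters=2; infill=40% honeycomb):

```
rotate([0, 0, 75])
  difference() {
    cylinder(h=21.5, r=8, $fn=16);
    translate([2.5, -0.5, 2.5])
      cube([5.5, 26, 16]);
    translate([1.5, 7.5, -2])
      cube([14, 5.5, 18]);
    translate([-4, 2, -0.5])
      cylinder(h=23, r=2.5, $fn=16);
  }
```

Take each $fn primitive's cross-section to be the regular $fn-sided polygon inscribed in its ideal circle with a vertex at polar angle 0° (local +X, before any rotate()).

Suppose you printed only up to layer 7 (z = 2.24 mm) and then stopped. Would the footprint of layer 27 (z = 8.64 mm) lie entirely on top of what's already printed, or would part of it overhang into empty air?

Compare the two slices. At z = 2.24: the r=8 cylinder contributes a regular 16-gon of circumradius 8 (area = (16/2)·8.000²·sin(360°/16) = 195.93 mm²); the cube at (2.5, -0.5) is not intersected at this z (z outside [2.5, 18.5]); the cube at (1.5, 7.5) is present — its section is the full 14×5.5 rectangle (area 77.00 mm²); the r=2.5 cylinder at (-4, 2) gives a regular 16-gon of circumradius 2.5 (constant along its height) (area = (16/2)·2.500²·sin(360°/16) = 19.13 mm²); After the difference (first − rest): starting from the r=8 cylinder (195.93 mm²), the 14×5.5 cube at (1.5, 7.5) partially overlaps it — only the 0.10 mm² overlap (of its 77.00 mm²) is removed, clipping the outline; the r=2.5 cylinder at (-4, 2) lies wholly inside it (removes its full 19.13 mm² and its 15.61 mm outline becomes a hole wall) — area = 176.70 mm²; (rotated 75° about Z; rotation is an isometry so areas/perimeters/island counts are preserved). At z = 8.64: the cylinder: section is a regular 16-gon, circumradius r=8 (area = (16/2)·8.000²·sin(360°/16) = 195.93 mm²); the 5.5×26 cube at (2.5, -0.5) contributes its full rectangle (area 143.00 mm²); the cube at (1.5, 7.5) is present — its section is the full 14×5.5 rectangle (area 77.00 mm²); the r=2.5 cylinder at (-4, 2) contributes a regular 16-gon of circumradius 2.5 (area = (16/2)·2.500²·sin(360°/16) = 19.13 mm²); Subtracting the remaining from the first: starting from the r=8 cylinder (195.93 mm²), the 5.5×26 cube at (2.5, -0.5) partially overlaps it — only the 32.33 mm² overlap (of its 143.00 mm²) is removed, clipping the outline; the 14×5.5 cube at (1.5, 7.5) partially overlaps it — only the 0.10 mm² overlap (of its 77.00 mm²) is removed, clipping the outline; the r=2.5 cylinder at (-4, 2) lies wholly inside it (removes its full 19.13 mm² and its 15.61 mm outline becomes a hole wall) — area = 144.37 mm²; (whole slice rotated 75° about Z — lengths, areas and connectivity unchanged). Checking containment: the cross-section at z = 8.64 is a subset of the cross-section at z = 2.24.

entirely on top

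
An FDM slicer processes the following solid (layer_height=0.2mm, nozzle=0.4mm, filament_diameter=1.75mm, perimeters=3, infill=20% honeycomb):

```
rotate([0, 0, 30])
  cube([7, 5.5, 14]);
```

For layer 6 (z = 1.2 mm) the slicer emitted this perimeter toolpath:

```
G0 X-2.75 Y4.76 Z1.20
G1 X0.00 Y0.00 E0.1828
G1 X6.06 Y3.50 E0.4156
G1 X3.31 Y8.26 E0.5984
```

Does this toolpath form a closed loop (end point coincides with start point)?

Start point (G0): (-2.75, 4.76). End point (last G1): the path does not return to the start — open.

no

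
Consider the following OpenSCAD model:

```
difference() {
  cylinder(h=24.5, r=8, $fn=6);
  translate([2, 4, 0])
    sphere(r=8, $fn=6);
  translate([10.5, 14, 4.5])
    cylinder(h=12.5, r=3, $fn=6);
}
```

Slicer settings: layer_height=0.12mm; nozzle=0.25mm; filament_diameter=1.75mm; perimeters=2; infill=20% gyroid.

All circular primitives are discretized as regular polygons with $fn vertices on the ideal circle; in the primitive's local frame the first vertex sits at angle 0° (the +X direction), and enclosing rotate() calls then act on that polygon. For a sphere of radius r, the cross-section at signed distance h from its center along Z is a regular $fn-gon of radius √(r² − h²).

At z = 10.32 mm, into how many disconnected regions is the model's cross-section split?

At z = 10.32 mm: the r=8 cylinder contributes a regular 6-gon of circumradius 8; the sphere at (2, 4) is absent (|z−center|=10.320 > r=8); the r=3 cylinder at (10.5, 14) contributes a regular 6-gon of circumradius 3; After the difference (first − rest): starting from the r=8 cylinder, the r=3 cylinder at (10.5, 14) misses the remaining region (no effect) — 1 connected region. The result has 1 disconnected region.

1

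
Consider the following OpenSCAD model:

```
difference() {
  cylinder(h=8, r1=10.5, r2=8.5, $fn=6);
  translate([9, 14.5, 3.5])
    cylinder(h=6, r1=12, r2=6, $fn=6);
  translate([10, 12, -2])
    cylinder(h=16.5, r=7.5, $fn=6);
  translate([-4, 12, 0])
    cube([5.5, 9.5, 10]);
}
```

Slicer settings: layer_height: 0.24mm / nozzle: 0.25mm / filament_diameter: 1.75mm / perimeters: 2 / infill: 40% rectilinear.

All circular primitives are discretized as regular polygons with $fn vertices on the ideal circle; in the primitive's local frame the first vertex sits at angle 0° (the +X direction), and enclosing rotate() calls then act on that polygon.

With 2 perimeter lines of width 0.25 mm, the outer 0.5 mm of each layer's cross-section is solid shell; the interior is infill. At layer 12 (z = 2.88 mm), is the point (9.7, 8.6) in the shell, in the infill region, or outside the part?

outside

At z = 2.88 mm: the cone contributes a regular 6-gon of circumradius 9.780 (interpolated between r1=10.5 and r2=8.5 at t=0.360); the cone at (9, 14.5) is not intersected at this z (z outside [3.5, 9.5]); the r=7.5 cylinder at (10, 12) contributes a regular 6-gon of circumradius 7.5; the cube at (-4, 12) (footprint 5.5×9.5) is included at this height; Taking the first minus the rest: starting from the cone, the r=7.5 cylinder at (10, 12) partially overlaps it — only the 1.04 mm² overlap (of its 146.14 mm²) is removed, clipping the outline; the 5.5×9.5 cube at (-4, 12) misses the remaining region (no effect) — 1 connected region. Overall, the cross-section is a single solid region. The nearest boundary edge runs (6.25, 5.50)→(6.60, 5.50); distance from the point to it = 4.38 mm. The point is not inside any of the regions above, so it lies outside the cross-section (4.38 mm from the nearest boundary).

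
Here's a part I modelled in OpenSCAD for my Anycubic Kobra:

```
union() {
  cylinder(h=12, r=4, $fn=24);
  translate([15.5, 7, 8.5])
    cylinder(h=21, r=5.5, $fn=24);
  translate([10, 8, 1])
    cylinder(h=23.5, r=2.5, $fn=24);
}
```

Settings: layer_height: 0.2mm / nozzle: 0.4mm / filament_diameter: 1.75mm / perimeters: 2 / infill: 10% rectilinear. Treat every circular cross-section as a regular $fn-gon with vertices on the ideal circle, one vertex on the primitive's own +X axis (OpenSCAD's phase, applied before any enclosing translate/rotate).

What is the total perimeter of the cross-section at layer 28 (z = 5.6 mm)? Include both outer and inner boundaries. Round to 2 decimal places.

At z = 5.6 mm: the cylinder: section is a regular 24-gon, circumradius r=4 (perimeter = 2·24·4.000·sin(180°/24) = 25.06 mm); the cylinder at (15.5, 7) is absent (z outside [8.5, 29.5]); the cylinder at (10, 8): section is a regular 24-gon, circumradius r=2.5 (perimeter = 2·24·2.500·sin(180°/24) = 15.66 mm); Combining (union): the 2 present regions are separate (no shared area or edge), so areas and boundary lengths simply add and each stays a separate island — boundary = 40.72 mm. Overall, the cross-section has 2 separate islands. Total boundary length (outer) = 40.72 mm.

40.72 mm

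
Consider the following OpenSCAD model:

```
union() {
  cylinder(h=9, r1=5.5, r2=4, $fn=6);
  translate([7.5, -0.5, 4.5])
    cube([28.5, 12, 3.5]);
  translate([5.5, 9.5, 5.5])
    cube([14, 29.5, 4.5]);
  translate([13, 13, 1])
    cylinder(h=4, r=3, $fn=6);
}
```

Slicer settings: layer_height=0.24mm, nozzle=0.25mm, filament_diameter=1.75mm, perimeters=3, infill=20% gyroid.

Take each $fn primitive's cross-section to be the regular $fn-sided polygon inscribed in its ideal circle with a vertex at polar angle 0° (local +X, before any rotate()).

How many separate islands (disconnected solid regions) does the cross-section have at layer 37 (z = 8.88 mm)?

At z = 8.88 mm: the cone contributes a regular 6-gon of circumradius 4.020 (interpolated between r1=5.5 and r2=4 at t=0.987); the cube at (7.5, -0.5) is not intersected at this z (z outside [4.5, 8]); the cube at (5.5, 9.5) is present — its section is the full 14×29.5 rectangle; the cylinder at (13, 13) is not intersected at this z (z outside [1, 5]); Merging all regions: the 2 present regions are separate (no shared area or edge), so areas and boundary lengths simply add and each stays a separate island — 2 connected regions. Overall, the cross-section has 2 separate islands. Island count = 2.

2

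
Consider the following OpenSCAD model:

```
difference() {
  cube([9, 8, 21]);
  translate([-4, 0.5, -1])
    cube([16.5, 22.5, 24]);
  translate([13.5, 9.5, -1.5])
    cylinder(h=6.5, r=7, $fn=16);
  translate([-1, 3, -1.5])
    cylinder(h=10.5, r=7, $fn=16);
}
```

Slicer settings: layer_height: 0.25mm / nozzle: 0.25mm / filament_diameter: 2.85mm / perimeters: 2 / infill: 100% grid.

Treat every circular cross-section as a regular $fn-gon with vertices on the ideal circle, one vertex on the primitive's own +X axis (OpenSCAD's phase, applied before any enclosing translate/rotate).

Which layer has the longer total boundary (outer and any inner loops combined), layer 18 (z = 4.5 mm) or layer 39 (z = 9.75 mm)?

Layer 18 (z = 4.5): the 9×8 cube contributes its full rectangle (perimeter 34.00 mm); the cube at (-4, 0.5) is present — its section is the full 16.5×22.5 rectangle (perimeter 78.00 mm); the r=7 cylinder at (13.5, 9.5) gives a regular 16-gon of circumradius 7 (constant along its height) (perimeter = 2·16·7.000·sin(180°/16) = 43.70 mm); the r=7 cylinder at (-1, 3) gives a regular 16-gon of circumradius 7 (constant along its height) (perimeter = 2·16·7.000·sin(180°/16) = 43.70 mm); Taking the first minus the rest: starting from the 9×8 cube, the 16.5×22.5 cube at (-4, 0.5) partially overlaps it — only the 67.50 mm² overlap (of its 371.25 mm²) is removed, clipping the outline; the r=7 cylinder at (13.5, 9.5) misses the remaining region (no effect); the r=7 cylinder at (-1, 3) partially overlaps it — only the 2.70 mm² overlap (of its 150.01 mm²) is removed, clipping the outline — boundary = 8.31 mm. So its perimeter = 8.31 mm. Layer 39 (z = 9.75): the cube is present — its section is the full 9×8 rectangle (perimeter 34.00 mm); the cube at (-4, 0.5) is present — its section is the full 16.5×22.5 rectangle (perimeter 78.00 mm); the cylinder at (13.5, 9.5) is not intersected at this z (z outside [-1.5, 5]); the cylinder at (-1, 3) is absent (z outside [-1.5, 9]); Taking the first minus the rest: starting from the 9×8 cube, the 16.5×22.5 cube at (-4, 0.5) partially overlaps it — only the 67.50 mm² overlap (of its 371.25 mm²) is removed, clipping the outline — boundary = 19.00 mm. So its perimeter = 19.00 mm. Layer 39 is larger (19.00 vs 8.31 mm).

layer 39 (z = 9.75 mm)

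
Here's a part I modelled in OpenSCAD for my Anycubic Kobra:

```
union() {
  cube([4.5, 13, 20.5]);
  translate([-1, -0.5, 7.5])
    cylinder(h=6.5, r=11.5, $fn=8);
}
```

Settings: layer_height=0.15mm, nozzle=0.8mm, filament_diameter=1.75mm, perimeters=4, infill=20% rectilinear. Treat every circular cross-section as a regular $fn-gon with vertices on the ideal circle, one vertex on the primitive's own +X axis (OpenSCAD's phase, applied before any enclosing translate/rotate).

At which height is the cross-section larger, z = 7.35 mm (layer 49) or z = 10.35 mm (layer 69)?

layer 69 (z = 10.35 mm)

Layer 49 (z = 7.35): the 4.5×13 cube contributes its full rectangle (area 58.50 mm²); the cylinder at (-1, -0.5) is absent (z outside [7.5, 14]); Combining (union): only the 4.5×13 cube is present, so the union is just that shape — area = 58.50 mm². So its area = 58.50 mm². Layer 69 (z = 10.35): the 4.5×13 cube contributes its full rectangle (area 58.50 mm²); the r=11.5 cylinder at (-1, -0.5) gives a regular 8-gon of circumradius 11.5 (constant along its height) (area = (8/2)·11.500²·sin(360°/8) = 374.06 mm²); Combining (union): the regions partially overlap — summed areas 432.56 mm² minus the doubly-counted overlap 43.44 mm² gives 389.12 mm² — area = 389.12 mm². So its area = 389.12 mm². Layer 69 is larger (389.12 vs 58.50 mm²).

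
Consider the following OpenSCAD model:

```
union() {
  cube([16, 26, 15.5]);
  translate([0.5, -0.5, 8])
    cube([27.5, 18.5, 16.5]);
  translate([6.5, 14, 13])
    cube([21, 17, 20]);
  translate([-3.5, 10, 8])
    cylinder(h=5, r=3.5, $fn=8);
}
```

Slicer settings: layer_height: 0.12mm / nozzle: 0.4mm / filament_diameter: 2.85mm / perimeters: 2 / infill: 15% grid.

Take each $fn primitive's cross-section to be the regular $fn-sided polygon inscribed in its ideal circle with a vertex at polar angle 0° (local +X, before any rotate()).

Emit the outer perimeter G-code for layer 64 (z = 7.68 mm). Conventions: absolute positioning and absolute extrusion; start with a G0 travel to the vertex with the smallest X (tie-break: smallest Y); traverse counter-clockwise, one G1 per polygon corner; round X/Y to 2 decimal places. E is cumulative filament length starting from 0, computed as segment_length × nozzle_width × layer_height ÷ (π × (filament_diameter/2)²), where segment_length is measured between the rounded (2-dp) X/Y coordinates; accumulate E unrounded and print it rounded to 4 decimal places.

G0 X0.00 Y0.00 Z7.68
G1 X16.00 Y0.00 E0.1204
G1 X16.00 Y26.00 E0.3160
G1 X0.00 Y26.00 E0.4364
G1 X0.00 Y0.00 E0.6320

At z = 7.68 mm: the 16×26 cube contributes its full rectangle; the cube at (0.5, -0.5) is absent (z outside [8, 24.5]); the cube at (6.5, 14) is not intersected at this z (z outside [13, 33]); the cylinder at (-3.5, 10) does not reach this height (z outside [8, 13]); Merging all regions: only the 16×26 cube is present, so the union is just that shape — 1 connected region. The outline is a single polygon with 4 vertices. Extrusion per mm of travel: 0.4 × 0.12 / (π × 1.425²) = 0.007524. Accumulating E over each segment gives final E = 0.6320.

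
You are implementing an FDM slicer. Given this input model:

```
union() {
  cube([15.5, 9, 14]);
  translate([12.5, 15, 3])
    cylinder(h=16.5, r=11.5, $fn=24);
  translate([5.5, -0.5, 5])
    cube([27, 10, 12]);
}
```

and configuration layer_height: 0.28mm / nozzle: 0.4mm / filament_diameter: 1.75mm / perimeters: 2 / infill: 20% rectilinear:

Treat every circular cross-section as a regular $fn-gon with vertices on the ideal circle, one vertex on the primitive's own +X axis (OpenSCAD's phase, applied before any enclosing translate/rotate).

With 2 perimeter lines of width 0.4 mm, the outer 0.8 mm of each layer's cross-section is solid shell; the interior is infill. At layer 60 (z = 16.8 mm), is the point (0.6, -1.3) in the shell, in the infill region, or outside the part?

At z = 16.8 mm: the cube is absent (z outside [0, 14]); the cylinder at (12.5, 15): section is a regular 24-gon, circumradius r=11.5; the cube at (5.5, -0.5) (footprint 27×10) is included at this height; Combining (union): the regions partially overlap (shared area 78.54 mm²), so overlapping operands fuse into one piece — 1 connected region. Overall, the cross-section is a single solid region. The nearest boundary edge runs (32.50, -0.50)→(5.50, -0.50); distance from the point to it = 4.96 mm. The point is not inside any of the regions above, so it lies outside the cross-section (4.96 mm from the nearest boundary).

outside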